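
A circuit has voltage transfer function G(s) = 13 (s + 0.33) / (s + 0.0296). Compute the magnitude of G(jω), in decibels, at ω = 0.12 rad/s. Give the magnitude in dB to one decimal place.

|j0.12 + 0.33| = √(0.12² + 0.33²) = 0.3511
|j0.12 + 0.0296| = √(0.12² + 0.0296²) = 0.1236
|G(j0.12)| = 13 × 0.3511 / 0.1236 = 36.933
20 log₁₀(36.933) = 31.35 dB

31.3 dB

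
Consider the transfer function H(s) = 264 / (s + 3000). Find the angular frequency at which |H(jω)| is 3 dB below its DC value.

For a single-pole low-pass, the −3 dB point is at the pole: ω = 3000 rad s⁻¹.

3000 rad s⁻¹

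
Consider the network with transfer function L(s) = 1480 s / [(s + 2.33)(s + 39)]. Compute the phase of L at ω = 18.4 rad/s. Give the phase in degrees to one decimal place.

-18.0°

∠(j18.4) = 90.00°
∠(j18.4 + 2.33) = arctan(18.4/2.33) = 82.78°
∠(j18.4 + 39) = arctan(18.4/39) = 25.26°
∠L(j18.4) = 90.00° − (82.78° + 25.26°) = -18.04°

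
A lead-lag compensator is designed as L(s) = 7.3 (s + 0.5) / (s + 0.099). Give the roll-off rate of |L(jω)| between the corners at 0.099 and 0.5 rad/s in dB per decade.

-20 dB/decade

In this band the factors already past their corner are: pole at 0.099; net slope = -20 dB/decade.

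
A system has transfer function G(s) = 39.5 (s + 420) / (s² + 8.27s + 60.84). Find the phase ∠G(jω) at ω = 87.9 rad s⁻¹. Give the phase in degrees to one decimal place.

∠(j87.9 + 420) = arctan(87.9/420) = 11.82°
∠[(j87.9)² + 8.27(j87.9) + 60.84] = ∠[-7665.6 + j726.93] = 174.58°
∠G(j87.9) = 11.82° − 174.58° = -162.76°

-162.8°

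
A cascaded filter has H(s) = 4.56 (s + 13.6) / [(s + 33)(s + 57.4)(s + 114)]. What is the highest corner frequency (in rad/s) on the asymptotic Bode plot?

Break frequencies occur at each pole and zero magnitude: 13.6 rad/s, 33 rad/s, 57.4 rad/s, 114 rad/s.
The highest is 114 rad/s.

114 rad/s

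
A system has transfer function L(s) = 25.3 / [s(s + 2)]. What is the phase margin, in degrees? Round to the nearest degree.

22°

Gain crossover: |L(jω)| = 1 at ω ≈ 4.84 rad/sec.
∠L(j4.84) = −90° − arctan(4.84/2) ≈ -157.53°
PM = 180° + (-157.53°) = 22.47°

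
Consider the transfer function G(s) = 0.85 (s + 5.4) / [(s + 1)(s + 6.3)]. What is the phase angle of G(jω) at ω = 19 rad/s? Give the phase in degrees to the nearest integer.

-85 deg

∠(j19 + 5.4) = arctan(19/5.4) = 74.13°
∠(j19 + 1) = arctan(19/1) = 86.99°
∠(j19 + 6.3) = arctan(19/6.3) = 71.66°
∠G(j19) = 74.13° − (86.99° + 71.66°) = -84.51°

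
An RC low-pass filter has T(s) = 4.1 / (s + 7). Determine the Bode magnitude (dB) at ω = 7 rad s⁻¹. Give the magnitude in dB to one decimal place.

|j7 + 7| = √(7² + 7²) = 9.899
|T(j7)| = 4.1 / 9.899 = 0.41416
20 log₁₀(0.41416) = -7.66 dB

-7.7 dB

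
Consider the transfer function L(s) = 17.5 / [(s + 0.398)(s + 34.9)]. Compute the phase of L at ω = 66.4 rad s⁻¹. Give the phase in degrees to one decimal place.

∠(j66.4 + 0.398) = arctan(66.4/0.398) = 89.66°
∠(j66.4 + 34.9) = arctan(66.4/34.9) = 62.27°
∠L(j66.4) = − (89.66° + 62.27°) = -151.93°

-151.9°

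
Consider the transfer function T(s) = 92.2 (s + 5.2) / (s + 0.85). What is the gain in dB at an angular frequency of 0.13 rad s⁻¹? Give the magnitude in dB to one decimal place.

54.9 dB

|j0.13 + 5.2| = √(0.13² + 5.2²) = 5.202
|j0.13 + 0.85| = √(0.13² + 0.85²) = 0.8599
|T(j0.13)| = 92.2 × 5.202 / 0.8599 = 557.74
20 log₁₀(557.74) = 54.93 dB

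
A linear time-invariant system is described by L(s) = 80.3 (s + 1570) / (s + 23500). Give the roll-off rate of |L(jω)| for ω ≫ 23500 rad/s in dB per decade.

With 1 zero and 1 pole, the high-frequency asymptotic slope is 20 × (1 − 1) = 0 dB/decade.

0 dB/decade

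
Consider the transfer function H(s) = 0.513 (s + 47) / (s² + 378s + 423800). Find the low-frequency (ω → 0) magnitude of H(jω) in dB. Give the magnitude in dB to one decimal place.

-84.9 dB

H(0) = 0.513 × 47 / 423800 = 5.6892e-05
20 log₁₀(5.6892e-05) = -84.90 dB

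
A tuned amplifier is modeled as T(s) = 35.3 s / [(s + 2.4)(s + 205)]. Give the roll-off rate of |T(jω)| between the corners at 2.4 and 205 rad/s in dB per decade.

In this band the factors already past their corner are: 1 differentiator zero, pole at 2.4; net slope = 0 dB/decade.

0 dB/decade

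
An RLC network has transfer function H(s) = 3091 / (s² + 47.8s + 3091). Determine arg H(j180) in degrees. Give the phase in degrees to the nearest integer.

∠[(j180)² + 47.8(j180) + 3091] = ∠[-29309 + j8604] = 163.64°
∠H(j180) = −163.64° = -163.64°

-164 deg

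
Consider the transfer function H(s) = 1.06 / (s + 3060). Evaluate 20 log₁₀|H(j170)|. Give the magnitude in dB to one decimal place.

|j170 + 3060| = √(170² + 3060²) = 3065
|H(j170)| = 1.06 / 3065 = 0.00034587
20 log₁₀(0.00034587) = -69.22 dB

-69.2 dB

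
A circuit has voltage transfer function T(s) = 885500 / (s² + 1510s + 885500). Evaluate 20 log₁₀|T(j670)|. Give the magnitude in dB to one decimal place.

|(j670)² + 1510(j670) + 885500| = |4.366e+05 + j1.0117e+06| = 1.102e+06
|T(j670)| = 885500 / 1.102e+06 = 0.80362
20 log₁₀(0.80362) = -1.90 dB

-1.9 dB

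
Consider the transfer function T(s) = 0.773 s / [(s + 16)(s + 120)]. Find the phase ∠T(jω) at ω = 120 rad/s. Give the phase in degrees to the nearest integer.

-37°

∠(j120) = 90.00°
∠(j120 + 16) = arctan(120/16) = 82.41°
∠(j120 + 120) = arctan(120/120) = 45.00°
∠T(j120) = 90.00° − (82.41° + 45.00°) = -37.41°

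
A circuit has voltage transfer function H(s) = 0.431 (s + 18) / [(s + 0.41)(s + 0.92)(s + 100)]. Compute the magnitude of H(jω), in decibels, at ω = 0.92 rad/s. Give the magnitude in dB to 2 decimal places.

-24.54 dB

|j0.92 + 18| = √(0.92² + 18²) = 18.02
|j0.92 + 0.41| = √(0.92² + 0.41²) = 1.007
|j0.92 + 0.92| = √(0.92² + 0.92²) = 1.301
|j0.92 + 100| = √(0.92² + 100²) = 100
|H(j0.92)| = 0.431 × 18.02 / (1.007 × 1.301 × 100) = 0.059275
20 log₁₀(0.059275) = -24.543 dB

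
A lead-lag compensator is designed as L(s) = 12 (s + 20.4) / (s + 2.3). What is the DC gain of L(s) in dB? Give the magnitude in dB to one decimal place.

L(0) = 12 × 20.4 / 2.3 = 106.43
20 log₁₀(106.43) = 40.54 dB

40.5 dB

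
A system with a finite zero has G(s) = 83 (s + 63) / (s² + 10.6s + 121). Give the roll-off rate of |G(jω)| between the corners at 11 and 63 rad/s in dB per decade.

In this band the factors already past their corner are: complex pole pair at ωₙ ≈ 11; net slope = -40 dB/decade.

-40 dB/decade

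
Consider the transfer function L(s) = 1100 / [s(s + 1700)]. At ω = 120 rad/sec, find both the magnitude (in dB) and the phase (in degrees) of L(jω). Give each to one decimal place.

|j120 + 1700| = √(120² + 1700²) = 1704
|j120| = 120
|L(j120)| = 1100 / (1704 × 120) = 0.0053788
20 log₁₀(0.0053788) = -45.39 dB
∠(j120 + 1700) = arctan(120/1700) = 4.04°
∠(j120) = 90.00°
∠L(j120) = − (4.04° + 90.00°) = -94.04°

|L| = -45.4 dB, ∠L = -94.0°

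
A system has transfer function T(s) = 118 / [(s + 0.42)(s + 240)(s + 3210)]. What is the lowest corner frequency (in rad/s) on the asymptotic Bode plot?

Break frequencies occur at each pole and zero magnitude: 0.42 rad/s, 240 rad/s, 3210 rad/s.
The lowest is 0.42 rad/s.

0.42 rad/s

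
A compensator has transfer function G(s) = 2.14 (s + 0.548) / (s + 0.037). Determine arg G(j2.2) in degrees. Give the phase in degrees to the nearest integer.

∠(j2.2 + 0.548) = arctan(2.2/0.548) = 76.01°
∠(j2.2 + 0.037) = arctan(2.2/0.037) = 89.04°
∠G(j2.2) = 76.01° − 89.04° = -13.02°

-13°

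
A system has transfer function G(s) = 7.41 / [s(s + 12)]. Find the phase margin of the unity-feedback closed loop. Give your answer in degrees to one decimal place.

Gain crossover: |G(jω)| = 1 at ω ≈ 0.617 rad/s.
∠G(j0.617) = −90° − arctan(0.617/12) ≈ -92.94°
PM = 180° + (-92.94°) = 87.06°

87.1°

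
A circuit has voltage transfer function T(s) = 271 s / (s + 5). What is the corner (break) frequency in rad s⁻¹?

5 rad s⁻¹

The single real pole at s = −5 gives a corner at ω = 5 rad s⁻¹.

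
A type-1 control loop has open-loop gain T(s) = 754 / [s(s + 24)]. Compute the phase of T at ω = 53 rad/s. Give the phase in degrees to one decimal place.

∠(j53 + 24) = arctan(53/24) = 65.64°
∠(j53) = 90.00°
∠T(j53) = − (65.64° + 90.00°) = -155.64°

-155.6°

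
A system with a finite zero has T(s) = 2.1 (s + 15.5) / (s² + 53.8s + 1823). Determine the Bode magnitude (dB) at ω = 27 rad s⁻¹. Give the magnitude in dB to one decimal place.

|j27 + 15.5| = √(27² + 15.5²) = 31.13
|(j27)² + 53.8(j27) + 1823| = |1094 + j1452.6| = 1818
|T(j27)| = 2.1 × 31.13 / 1818 = 0.035952
20 log₁₀(0.035952) = -28.89 dB

-28.9 dB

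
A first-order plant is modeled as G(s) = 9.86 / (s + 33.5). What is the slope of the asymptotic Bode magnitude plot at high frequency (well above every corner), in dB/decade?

With 0 zeros and 1 pole, the high-frequency asymptotic slope is 20 × (0 − 1) = -20 dB/decade.

-20 dB/decade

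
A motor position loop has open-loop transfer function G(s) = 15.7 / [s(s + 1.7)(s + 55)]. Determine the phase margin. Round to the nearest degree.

Gain crossover: |G(jω)| = 1 at ω ≈ 0.167 rad/s.
∠G(j0.167) = −90° − arctan(0.167/1.7) − arctan(0.167/55) ≈ -95.79°
PM = 180° + (-95.79°) = 84.21°

84°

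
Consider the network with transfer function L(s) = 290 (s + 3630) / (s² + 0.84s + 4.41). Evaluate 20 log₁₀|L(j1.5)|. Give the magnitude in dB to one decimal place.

|j1.5 + 3630| = √(1.5² + 3630²) = 3630
|(j1.5)² + 0.84(j1.5) + 4.41| = |2.16 + j1.26| = 2.501
|L(j1.5)| = 290 × 3630 / 2.501 = 4.2097e+05
20 log₁₀(4.2097e+05) = 112.49 dB

112.5 dB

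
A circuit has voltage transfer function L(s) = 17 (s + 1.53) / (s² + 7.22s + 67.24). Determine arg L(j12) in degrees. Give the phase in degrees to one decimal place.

∠(j12 + 1.53) = arctan(12/1.53) = 82.73°
∠[(j12)² + 7.22(j12) + 67.24] = ∠[-76.76 + j86.64] = 131.54°
∠L(j12) = 82.73° − 131.54° = -48.81°

-48.8°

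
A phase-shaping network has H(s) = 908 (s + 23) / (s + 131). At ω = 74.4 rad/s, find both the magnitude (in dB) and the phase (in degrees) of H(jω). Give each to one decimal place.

|j74.4 + 23| = √(74.4² + 23²) = 77.87
|j74.4 + 131| = √(74.4² + 131²) = 150.7
|H(j74.4)| = 908 × 77.87 / 150.7 = 469.35
20 log₁₀(469.35) = 53.43 dB
∠(j74.4 + 23) = arctan(74.4/23) = 72.82°
∠(j74.4 + 131) = arctan(74.4/131) = 29.59°
∠H(j74.4) = 72.82° − 29.59° = 43.23°

|H| = 53.4 dB, ∠H = 43.2 deg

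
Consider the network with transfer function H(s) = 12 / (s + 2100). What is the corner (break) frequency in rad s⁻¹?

The single real pole at s = −2100 gives a corner at ω = 2100 rad s⁻¹.

2100 rad s⁻¹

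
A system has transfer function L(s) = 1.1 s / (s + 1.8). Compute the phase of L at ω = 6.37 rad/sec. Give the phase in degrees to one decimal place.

∠(j6.37) = 90.00°
∠(j6.37 + 1.8) = arctan(6.37/1.8) = 74.22°
∠L(j6.37) = 90.00° − 74.22° = 15.78°

15.8°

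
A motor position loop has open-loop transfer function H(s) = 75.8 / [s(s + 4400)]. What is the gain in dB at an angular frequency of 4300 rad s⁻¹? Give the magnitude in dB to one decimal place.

|j4300 + 4400| = √(4300² + 4400²) = 6152
|j4300| = 4300
|H(j4300)| = 75.8 / (6152 × 4300) = 2.8653e-06
20 log₁₀(2.8653e-06) = -110.86 dB

-110.9 dB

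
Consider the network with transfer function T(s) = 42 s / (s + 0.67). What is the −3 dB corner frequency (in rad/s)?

For a single-pole high-pass, the −3 dB point is at the pole: ω = 0.67 rad/s.

0.67 rad/s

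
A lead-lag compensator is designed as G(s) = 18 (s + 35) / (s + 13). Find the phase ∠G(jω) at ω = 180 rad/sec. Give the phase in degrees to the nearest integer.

∠(j180 + 35) = arctan(180/35) = 79.00°
∠(j180 + 13) = arctan(180/13) = 85.87°
∠G(j180) = 79.00° − 85.87° = -6.87°

-7°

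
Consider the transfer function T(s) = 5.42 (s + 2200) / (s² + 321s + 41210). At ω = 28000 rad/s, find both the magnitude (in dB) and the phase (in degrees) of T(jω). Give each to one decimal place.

|j28000 + 2200| = √(28000² + 2200²) = 2.809e+04
|(j28000)² + 321(j28000) + 41210| = |-7.8396e+08 + j8.988e+06| = 7.84e+08
|T(j28000)| = 5.42 × 2.809e+04 / 7.84e+08 = 0.00019417
20 log₁₀(0.00019417) = -74.24 dB
∠(j28000 + 2200) = arctan(28000/2200) = 85.51°
∠[(j28000)² + 321(j28000) + 41210] = ∠[-7.8396e+08 + j8.988e+06] = 179.34°
∠T(j28000) = 85.51° − 179.34° = -93.84°

|T| = -74.2 dB, ∠T = -93.8°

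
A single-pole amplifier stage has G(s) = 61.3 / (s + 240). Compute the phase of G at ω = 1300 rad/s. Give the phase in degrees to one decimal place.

∠(j1300 + 240) = arctan(1300/240) = 79.54°
∠G(j1300) = −79.54° = -79.54°

-79.5 deg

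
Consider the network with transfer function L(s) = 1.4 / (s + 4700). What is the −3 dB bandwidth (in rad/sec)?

4700 rad/sec

For a single-pole low-pass, the −3 dB point is at the pole: ω = 4700 rad/sec.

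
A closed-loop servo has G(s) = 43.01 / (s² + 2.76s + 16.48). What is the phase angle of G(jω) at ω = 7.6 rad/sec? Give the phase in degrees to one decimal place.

∠[(j7.6)² + 2.76(j7.6) + 16.48] = ∠[-41.28 + j20.976] = 153.06°
∠G(j7.6) = −153.06° = -153.06°

-153.1 deg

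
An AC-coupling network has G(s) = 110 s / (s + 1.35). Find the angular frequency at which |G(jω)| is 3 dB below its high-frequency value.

For a single-pole high-pass, the −3 dB point is at the pole: ω = 1.35 rad/s.

1.35 rad/s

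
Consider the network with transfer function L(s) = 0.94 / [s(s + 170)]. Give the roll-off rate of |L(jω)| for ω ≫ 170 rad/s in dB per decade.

-40 dB/decade

With 0 zeros and 2 poles, the high-frequency asymptotic slope is 20 × (0 − 2) = -40 dB/decade.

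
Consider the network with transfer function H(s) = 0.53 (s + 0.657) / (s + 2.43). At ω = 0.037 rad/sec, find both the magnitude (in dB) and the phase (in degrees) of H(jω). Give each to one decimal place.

|H| = -16.9 dB, ∠H = 2.4°

|j0.037 + 0.657| = √(0.037² + 0.657²) = 0.658
|j0.037 + 2.43| = √(0.037² + 2.43²) = 2.43
|H(j0.037)| = 0.53 × 0.658 / 2.43 = 0.14351
20 log₁₀(0.14351) = -16.86 dB
∠(j0.037 + 0.657) = arctan(0.037/0.657) = 3.22°
∠(j0.037 + 2.43) = arctan(0.037/2.43) = 0.87°
∠H(j0.037) = 3.22° − 0.87° = 2.35°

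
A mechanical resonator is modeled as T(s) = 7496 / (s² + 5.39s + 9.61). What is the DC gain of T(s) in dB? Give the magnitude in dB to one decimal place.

T(0) = 7496 / 9.61 = 780.02
20 log₁₀(780.02) = 57.84 dB

57.8 dB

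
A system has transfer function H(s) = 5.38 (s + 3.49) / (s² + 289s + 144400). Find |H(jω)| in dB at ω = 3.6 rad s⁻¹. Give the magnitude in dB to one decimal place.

-74.6 dB

|j3.6 + 3.49| = √(3.6² + 3.49²) = 5.014
|(j3.6)² + 289(j3.6) + 144400| = |1.4439e+05 + j1040.4| = 1.444e+05
|H(j3.6)| = 5.38 × 5.014 / 1.444e+05 = 0.00018682
20 log₁₀(0.00018682) = -74.57 dB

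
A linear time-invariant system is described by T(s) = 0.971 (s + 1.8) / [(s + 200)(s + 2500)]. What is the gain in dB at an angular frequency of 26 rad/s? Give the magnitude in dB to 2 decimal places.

-85.99 dB

|j26 + 1.8| = √(26² + 1.8²) = 26.06
|j26 + 200| = √(26² + 200²) = 201.7
|j26 + 2500| = √(26² + 2500²) = 2500
|T(j26)| = 0.971 × 26.06 / (201.7 × 2500) = 5.0188e-05
20 log₁₀(5.0188e-05) = -85.988 dB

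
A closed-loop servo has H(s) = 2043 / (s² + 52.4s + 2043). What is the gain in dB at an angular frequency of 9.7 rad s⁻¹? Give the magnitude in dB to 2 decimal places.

|(j9.7)² + 52.4(j9.7) + 2043| = |1948.9 + j508.28| = 2014
|H(j9.7)| = 2043 / 2014 = 1.0143
20 log₁₀(1.0143) = 0.124 dB

0.12 dB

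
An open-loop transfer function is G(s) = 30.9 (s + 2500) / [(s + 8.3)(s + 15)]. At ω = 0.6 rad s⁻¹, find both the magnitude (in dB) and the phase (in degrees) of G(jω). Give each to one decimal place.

|G| = 55.8 dB, ∠G = -6.4 deg

|j0.6 + 2500| = √(0.6² + 2500²) = 2500
|j0.6 + 8.3| = √(0.6² + 8.3²) = 8.322
|j0.6 + 15| = √(0.6² + 15²) = 15.01
|G(j0.6)| = 30.9 × 2500 / (8.322 × 15.01) = 618.37
20 log₁₀(618.37) = 55.83 dB
∠(j0.6 + 2500) = arctan(0.6/2500) = 0.01°
∠(j0.6 + 8.3) = arctan(0.6/8.3) = 4.13°
∠(j0.6 + 15) = arctan(0.6/15) = 2.29°
∠G(j0.6) = 0.01° − (4.13° + 2.29°) = -6.41°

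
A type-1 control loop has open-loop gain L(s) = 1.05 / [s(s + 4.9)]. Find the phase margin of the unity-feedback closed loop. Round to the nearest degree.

87°

Gain crossover: |L(jω)| = 1 at ω ≈ 0.214 rad/sec.
∠L(j0.214) = −90° − arctan(0.214/4.9) ≈ -92.50°
PM = 180° + (-92.50°) = 87.50°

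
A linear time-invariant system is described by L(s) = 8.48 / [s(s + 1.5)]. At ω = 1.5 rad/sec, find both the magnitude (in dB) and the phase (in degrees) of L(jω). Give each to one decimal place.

|j1.5 + 1.5| = √(1.5² + 1.5²) = 2.121
|j1.5| = 1.5
|L(j1.5)| = 8.48 / (2.121 × 1.5) = 2.665
20 log₁₀(2.665) = 8.51 dB
∠(j1.5 + 1.5) = arctan(1.5/1.5) = 45.00°
∠(j1.5) = 90.00°
∠L(j1.5) = − (45.00° + 90.00°) = -135.00°

|L| = 8.5 dB, ∠L = -135.0°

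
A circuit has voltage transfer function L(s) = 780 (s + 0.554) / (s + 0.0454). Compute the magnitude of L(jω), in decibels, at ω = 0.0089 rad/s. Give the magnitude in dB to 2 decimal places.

|j0.0089 + 0.554| = √(0.0089² + 0.554²) = 0.5541
|j0.0089 + 0.0454| = √(0.0089² + 0.0454²) = 0.04626
|L(j0.0089)| = 780 × 0.5541 / 0.04626 = 9341.5
20 log₁₀(9341.5) = 79.408 dB

79.41 dB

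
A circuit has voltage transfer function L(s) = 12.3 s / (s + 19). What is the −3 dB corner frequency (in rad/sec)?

For a single-pole high-pass, the −3 dB point is at the pole: ω = 19 rad/sec.

19 rad/sec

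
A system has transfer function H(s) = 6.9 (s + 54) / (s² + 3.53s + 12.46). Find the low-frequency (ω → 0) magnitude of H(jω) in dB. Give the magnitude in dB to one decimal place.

29.5 dB

H(0) = 6.9 × 54 / 12.46 = 29.904
20 log₁₀(29.904) = 29.51 dB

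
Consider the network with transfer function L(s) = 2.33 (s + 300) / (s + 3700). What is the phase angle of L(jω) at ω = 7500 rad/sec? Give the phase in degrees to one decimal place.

∠(j7500 + 300) = arctan(7500/300) = 87.71°
∠(j7500 + 3700) = arctan(7500/3700) = 63.74°
∠L(j7500) = 87.71° − 63.74° = 23.97°

24.0 deg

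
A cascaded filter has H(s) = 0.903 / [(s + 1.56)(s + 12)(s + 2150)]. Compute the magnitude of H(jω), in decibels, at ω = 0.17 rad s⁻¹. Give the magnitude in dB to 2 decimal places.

|j0.17 + 1.56| = √(0.17² + 1.56²) = 1.569
|j0.17 + 12| = √(0.17² + 12²) = 12
|j0.17 + 2150| = √(0.17² + 2150²) = 2150
|H(j0.17)| = 0.903 / (1.569 × 12 × 2150) = 2.2302e-05
20 log₁₀(2.2302e-05) = -93.033 dB

-93.03 dB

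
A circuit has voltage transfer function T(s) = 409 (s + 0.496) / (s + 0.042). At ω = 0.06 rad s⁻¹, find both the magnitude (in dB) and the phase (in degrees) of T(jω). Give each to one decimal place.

|T| = 68.9 dB, ∠T = -48.1°

|j0.06 + 0.496| = √(0.06² + 0.496²) = 0.4996
|j0.06 + 0.042| = √(0.06² + 0.042²) = 0.07324
|T(j0.06)| = 409 × 0.4996 / 0.07324 = 2790.1
20 log₁₀(2790.1) = 68.91 dB
∠(j0.06 + 0.496) = arctan(0.06/0.496) = 6.90°
∠(j0.06 + 0.042) = arctan(0.06/0.042) = 55.01°
∠T(j0.06) = 6.90° − 55.01° = -48.11°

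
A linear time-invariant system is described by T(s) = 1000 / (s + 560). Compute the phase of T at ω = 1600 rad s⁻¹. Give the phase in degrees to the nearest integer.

∠(j1600 + 560) = arctan(1600/560) = 70.71°
∠T(j1600) = −70.71° = -70.71°

-71°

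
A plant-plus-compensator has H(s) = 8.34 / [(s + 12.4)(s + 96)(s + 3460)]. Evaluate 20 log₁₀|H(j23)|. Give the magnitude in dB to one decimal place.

-120.6 dB

|j23 + 12.4| = √(23² + 12.4²) = 26.13
|j23 + 96| = √(23² + 96²) = 98.72
|j23 + 3460| = √(23² + 3460²) = 3460
|H(j23)| = 8.34 / (26.13 × 98.72 × 3460) = 9.3445e-07
20 log₁₀(9.3445e-07) = -120.59 dB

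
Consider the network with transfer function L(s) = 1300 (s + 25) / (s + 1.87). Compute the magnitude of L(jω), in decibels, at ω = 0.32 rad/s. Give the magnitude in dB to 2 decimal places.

|j0.32 + 25| = √(0.32² + 25²) = 25
|j0.32 + 1.87| = √(0.32² + 1.87²) = 1.897
|L(j0.32)| = 1300 × 25 / 1.897 = 17132
20 log₁₀(17132) = 84.676 dB

84.68 dB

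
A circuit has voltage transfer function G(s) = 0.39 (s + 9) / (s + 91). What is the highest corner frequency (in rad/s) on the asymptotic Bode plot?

Break frequencies occur at each pole and zero magnitude: 9 rad/s, 91 rad/s.
The highest is 91 rad/s.

91 rad/s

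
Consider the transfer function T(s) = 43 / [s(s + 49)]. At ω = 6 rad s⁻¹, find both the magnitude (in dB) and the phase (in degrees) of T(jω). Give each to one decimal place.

|j6 + 49| = √(6² + 49²) = 49.37
|j6| = 6
|T(j6)| = 43 / (49.37 × 6) = 0.14517
20 log₁₀(0.14517) = -16.76 dB
∠(j6 + 49) = arctan(6/49) = 6.98°
∠(j6) = 90.00°
∠T(j6) = − (6.98° + 90.00°) = -96.98°

|T| = -16.8 dB, ∠T = -97.0°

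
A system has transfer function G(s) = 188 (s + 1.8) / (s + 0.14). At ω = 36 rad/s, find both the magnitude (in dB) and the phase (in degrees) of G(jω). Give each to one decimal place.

|j36 + 1.8| = √(36² + 1.8²) = 36.04
|j36 + 0.14| = √(36² + 0.14²) = 36
|G(j36)| = 188 × 36.04 / 36 = 188.23
20 log₁₀(188.23) = 45.49 dB
∠(j36 + 1.8) = arctan(36/1.8) = 87.14°
∠(j36 + 0.14) = arctan(36/0.14) = 89.78°
∠G(j36) = 87.14° − 89.78° = -2.64°

|G| = 45.5 dB, ∠G = -2.6 deg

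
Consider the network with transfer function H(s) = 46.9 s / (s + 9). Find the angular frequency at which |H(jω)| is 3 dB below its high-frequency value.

For a single-pole high-pass, the −3 dB point is at the pole: ω = 9 rad/s.

9 rad/s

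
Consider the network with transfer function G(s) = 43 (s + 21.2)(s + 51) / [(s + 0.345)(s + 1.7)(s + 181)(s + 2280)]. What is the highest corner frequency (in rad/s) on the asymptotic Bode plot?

Break frequencies occur at each pole and zero magnitude: 0.345 rad/s, 1.7 rad/s, 21.2 rad/s, 51 rad/s, 181 rad/s, 2280 rad/s.
The highest is 2280 rad/s.

2280 rad/s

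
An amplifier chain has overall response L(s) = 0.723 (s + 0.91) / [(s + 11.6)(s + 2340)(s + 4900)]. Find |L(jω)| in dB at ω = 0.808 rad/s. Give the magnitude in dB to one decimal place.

|j0.808 + 0.91| = √(0.808² + 0.91²) = 1.217
|j0.808 + 11.6| = √(0.808² + 11.6²) = 11.63
|j0.808 + 2340| = √(0.808² + 2340²) = 2340
|j0.808 + 4900| = √(0.808² + 4900²) = 4900
|L(j0.808)| = 0.723 × 1.217 / (11.63 × 2340 × 4900) = 6.5992e-09
20 log₁₀(6.5992e-09) = -163.61 dB

-163.6 dB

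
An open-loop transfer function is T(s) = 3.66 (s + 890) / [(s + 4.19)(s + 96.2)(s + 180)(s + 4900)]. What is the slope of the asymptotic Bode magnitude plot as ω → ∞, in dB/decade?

With 1 zero and 4 poles, the high-frequency asymptotic slope is 20 × (1 − 4) = -60 dB/decade.

-60 dB/decade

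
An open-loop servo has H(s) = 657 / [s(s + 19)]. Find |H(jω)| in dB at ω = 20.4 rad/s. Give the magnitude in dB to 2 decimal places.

|j20.4 + 19| = √(20.4² + 19²) = 27.88
|j20.4| = 20.4
|H(j20.4)| = 657 / (27.88 × 20.4) = 1.1553
20 log₁₀(1.1553) = 1.254 dB

1.25 dB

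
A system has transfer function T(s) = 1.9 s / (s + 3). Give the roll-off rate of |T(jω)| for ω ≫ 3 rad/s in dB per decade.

With 1 zero and 1 pole, the high-frequency asymptotic slope is 20 × (1 − 1) = 0 dB/decade.

0 dB/decade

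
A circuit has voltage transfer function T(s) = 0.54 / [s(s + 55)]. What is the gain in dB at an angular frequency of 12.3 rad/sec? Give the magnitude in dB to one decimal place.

-62.2 dB

|j12.3 + 55| = √(12.3² + 55²) = 56.36
|j12.3| = 12.3
|T(j12.3)| = 0.54 / (56.36 × 12.3) = 0.00077898
20 log₁₀(0.00077898) = -62.17 dB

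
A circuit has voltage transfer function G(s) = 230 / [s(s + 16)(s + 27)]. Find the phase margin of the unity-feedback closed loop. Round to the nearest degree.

Gain crossover: |G(jω)| = 1 at ω ≈ 0.532 rad/s.
∠G(j0.532) = −90° − arctan(0.532/16) − arctan(0.532/27) ≈ -93.03°
PM = 180° + (-93.03°) = 86.97°

87°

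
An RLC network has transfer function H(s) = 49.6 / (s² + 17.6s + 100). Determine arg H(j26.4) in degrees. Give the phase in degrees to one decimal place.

∠[(j26.4)² + 17.6(j26.4) + 100] = ∠[-596.96 + j464.64] = 142.10°
∠H(j26.4) = −142.10° = -142.10°

-142.1°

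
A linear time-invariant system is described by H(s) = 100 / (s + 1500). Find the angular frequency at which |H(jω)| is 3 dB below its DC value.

1500 rad/s

For a single-pole low-pass, the −3 dB point is at the pole: ω = 1500 rad/s.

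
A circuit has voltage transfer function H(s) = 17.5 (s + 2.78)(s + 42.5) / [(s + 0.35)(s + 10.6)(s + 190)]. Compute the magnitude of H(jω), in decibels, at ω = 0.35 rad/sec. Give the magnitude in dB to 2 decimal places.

6.40 dB

|j0.35 + 2.78| = √(0.35² + 2.78²) = 2.802
|j0.35 + 42.5| = √(0.35² + 42.5²) = 42.5
|j0.35 + 0.35| = √(0.35² + 0.35²) = 0.495
|j0.35 + 10.6| = √(0.35² + 10.6²) = 10.61
|j0.35 + 190| = √(0.35² + 190²) = 190
|H(j0.35)| = 17.5 × 2.802 × 42.5 / (0.495 × 10.61 × 190) = 2.0894
20 log₁₀(2.0894) = 6.400 dB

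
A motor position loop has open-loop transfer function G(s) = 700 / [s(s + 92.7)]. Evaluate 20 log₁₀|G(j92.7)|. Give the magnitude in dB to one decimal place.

-24.8 dB

|j92.7 + 92.7| = √(92.7² + 92.7²) = 131.1
|j92.7| = 92.7
|G(j92.7)| = 700 / (131.1 × 92.7) = 0.0576
20 log₁₀(0.0576) = -24.79 dB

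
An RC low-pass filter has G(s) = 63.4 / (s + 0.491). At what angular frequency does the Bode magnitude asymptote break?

0.491 rad s⁻¹

The single real pole at s = −0.491 gives a corner at ω = 0.491 rad s⁻¹.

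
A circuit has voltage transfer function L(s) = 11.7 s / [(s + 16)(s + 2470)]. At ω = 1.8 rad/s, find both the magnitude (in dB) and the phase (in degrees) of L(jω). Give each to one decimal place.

|L| = -65.5 dB, ∠L = 83.5°

|j1.8| = 1.8
|j1.8 + 16| = √(1.8² + 16²) = 16.1
|j1.8 + 2470| = √(1.8² + 2470²) = 2470
|L(j1.8)| = 11.7 × 1.8 / (16.1 × 2470) = 0.00052955
20 log₁₀(0.00052955) = -65.52 dB
∠(j1.8) = 90.00°
∠(j1.8 + 16) = arctan(1.8/16) = 6.42°
∠(j1.8 + 2470) = arctan(1.8/2470) = 0.04°
∠L(j1.8) = 90.00° − (6.42° + 0.04°) = 83.54°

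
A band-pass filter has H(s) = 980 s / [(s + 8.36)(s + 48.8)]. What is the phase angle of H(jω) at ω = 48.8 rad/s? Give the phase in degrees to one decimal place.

-35.3°

∠(j48.8) = 90.00°
∠(j48.8 + 8.36) = arctan(48.8/8.36) = 80.28°
∠(j48.8 + 48.8) = arctan(48.8/48.8) = 45.00°
∠H(j48.8) = 90.00° − (80.28° + 45.00°) = -35.28°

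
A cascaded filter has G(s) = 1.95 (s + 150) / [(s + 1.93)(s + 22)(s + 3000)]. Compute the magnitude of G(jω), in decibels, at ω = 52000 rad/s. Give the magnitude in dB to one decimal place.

|j52000 + 150| = √(52000² + 150²) = 5.2e+04
|j52000 + 1.93| = √(52000² + 1.93²) = 5.2e+04
|j52000 + 22| = √(52000² + 22²) = 5.2e+04
|j52000 + 3000| = √(52000² + 3000²) = 5.209e+04
|G(j52000)| = 1.95 × 5.2e+04 / (5.2e+04 × 5.2e+04 × 5.209e+04) = 7.1996e-10
20 log₁₀(7.1996e-10) = -182.85 dB

-182.9 dB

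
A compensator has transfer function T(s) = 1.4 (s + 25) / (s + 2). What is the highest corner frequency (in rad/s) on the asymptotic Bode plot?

25 rad/s

Break frequencies occur at each pole and zero magnitude: 2 rad/s, 25 rad/s.
The highest is 25 rad/s.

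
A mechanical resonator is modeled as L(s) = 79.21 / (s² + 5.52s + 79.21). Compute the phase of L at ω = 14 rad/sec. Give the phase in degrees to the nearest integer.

-147 deg

∠[(j14)² + 5.52(j14) + 79.21] = ∠[-116.79 + j77.28] = 146.51°
∠L(j14) = −146.51° = -146.51°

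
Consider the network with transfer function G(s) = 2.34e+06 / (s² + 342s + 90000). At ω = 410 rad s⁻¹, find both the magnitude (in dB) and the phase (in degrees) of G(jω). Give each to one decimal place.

|G| = 23.3 dB, ∠G = -119.1°

|(j410)² + 342(j410) + 90000| = |-78100 + j1.4022e+05| = 1.605e+05
|G(j410)| = 2.34e+06 / 1.605e+05 = 14.579
20 log₁₀(14.579) = 23.27 dB
∠[(j410)² + 342(j410) + 90000] = ∠[-78100 + j1.4022e+05] = 119.12°
∠G(j410) = −119.12° = -119.12°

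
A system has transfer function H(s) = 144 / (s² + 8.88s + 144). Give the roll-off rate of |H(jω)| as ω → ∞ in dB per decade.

-40 dB/decade

With 0 zeros and 2 poles, the high-frequency asymptotic slope is 20 × (0 − 2) = -40 dB/decade.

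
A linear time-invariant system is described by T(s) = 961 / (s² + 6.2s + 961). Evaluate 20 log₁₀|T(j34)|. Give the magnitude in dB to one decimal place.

|(j34)² + 6.2(j34) + 961| = |-195 + j210.8| = 287.2
|T(j34)| = 961 / 287.2 = 3.3466
20 log₁₀(3.3466) = 10.49 dB

10.5 dB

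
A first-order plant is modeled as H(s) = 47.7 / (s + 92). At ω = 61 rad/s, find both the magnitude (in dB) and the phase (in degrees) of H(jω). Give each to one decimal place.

|j61 + 92| = √(61² + 92²) = 110.4
|H(j61)| = 47.7 / 110.4 = 0.43212
20 log₁₀(0.43212) = -7.29 dB
∠(j61 + 92) = arctan(61/92) = 33.55°
∠H(j61) = −33.55° = -33.55°

|H| = -7.3 dB, ∠H = -33.5°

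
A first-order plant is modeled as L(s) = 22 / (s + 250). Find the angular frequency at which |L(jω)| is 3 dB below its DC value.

For a single-pole low-pass, the −3 dB point is at the pole: ω = 250 rad s⁻¹.

250 rad s⁻¹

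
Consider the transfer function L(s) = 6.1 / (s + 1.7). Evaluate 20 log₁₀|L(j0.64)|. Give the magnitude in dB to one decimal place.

10.5 dB

|j0.64 + 1.7| = √(0.64² + 1.7²) = 1.816
|L(j0.64)| = 6.1 / 1.816 = 3.3581
20 log₁₀(3.3581) = 10.52 dB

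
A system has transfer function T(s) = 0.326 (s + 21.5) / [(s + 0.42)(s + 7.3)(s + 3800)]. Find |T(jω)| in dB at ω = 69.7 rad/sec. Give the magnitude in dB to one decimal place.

-117.9 dB

|j69.7 + 21.5| = √(69.7² + 21.5²) = 72.94
|j69.7 + 0.42| = √(69.7² + 0.42²) = 69.7
|j69.7 + 7.3| = √(69.7² + 7.3²) = 70.08
|j69.7 + 3800| = √(69.7² + 3800²) = 3801
|T(j69.7)| = 0.326 × 72.94 / (69.7 × 70.08 × 3801) = 1.2808e-06
20 log₁₀(1.2808e-06) = -117.85 dB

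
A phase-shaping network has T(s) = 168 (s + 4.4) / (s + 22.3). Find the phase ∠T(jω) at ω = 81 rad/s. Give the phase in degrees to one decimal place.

12.3°

∠(j81 + 4.4) = arctan(81/4.4) = 86.89°
∠(j81 + 22.3) = arctan(81/22.3) = 74.61°
∠T(j81) = 86.89° − 74.61° = 12.28°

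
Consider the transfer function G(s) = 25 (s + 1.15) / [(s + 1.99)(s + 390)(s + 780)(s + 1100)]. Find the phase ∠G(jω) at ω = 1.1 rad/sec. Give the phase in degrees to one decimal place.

∠(j1.1 + 1.15) = arctan(1.1/1.15) = 43.73°
∠(j1.1 + 1.99) = arctan(1.1/1.99) = 28.93°
∠(j1.1 + 390) = arctan(1.1/390) = 0.16°
∠(j1.1 + 780) = arctan(1.1/780) = 0.08°
∠(j1.1 + 1100) = arctan(1.1/1100) = 0.06°
∠G(j1.1) = 43.73° − (28.93° + 0.16° + 0.08° + 0.06°) = 14.50°

14.5 deg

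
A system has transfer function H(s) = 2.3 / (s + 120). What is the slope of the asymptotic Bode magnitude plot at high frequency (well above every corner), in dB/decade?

With 0 zeros and 1 pole, the high-frequency asymptotic slope is 20 × (0 − 1) = -20 dB/decade.

-20 dB/decade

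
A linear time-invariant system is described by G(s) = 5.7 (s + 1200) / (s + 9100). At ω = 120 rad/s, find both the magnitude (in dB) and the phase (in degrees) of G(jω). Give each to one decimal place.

|G| = -2.4 dB, ∠G = 5.0°

|j120 + 1200| = √(120² + 1200²) = 1206
|j120 + 9100| = √(120² + 9100²) = 9101
|G(j120)| = 5.7 × 1206 / 9101 = 0.75533
20 log₁₀(0.75533) = -2.44 dB
∠(j120 + 1200) = arctan(120/1200) = 5.71°
∠(j120 + 9100) = arctan(120/9100) = 0.76°
∠G(j120) = 5.71° − 0.76° = 4.96°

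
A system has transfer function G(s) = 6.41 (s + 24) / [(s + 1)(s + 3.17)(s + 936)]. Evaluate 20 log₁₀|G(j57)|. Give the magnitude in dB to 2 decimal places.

-77.73 dB

|j57 + 24| = √(57² + 24²) = 61.85
|j57 + 1| = √(57² + 1²) = 57.01
|j57 + 3.17| = √(57² + 3.17²) = 57.09
|j57 + 936| = √(57² + 936²) = 937.7
|G(j57)| = 6.41 × 61.85 / (57.01 × 57.09 × 937.7) = 0.0001299
20 log₁₀(0.0001299) = -77.728 dB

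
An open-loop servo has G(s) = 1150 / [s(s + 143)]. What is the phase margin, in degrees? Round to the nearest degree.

Gain crossover: |G(jω)| = 1 at ω ≈ 8.03 rad/sec.
∠G(j8.03) = −90° − arctan(8.03/143) ≈ -93.21°
PM = 180° + (-93.21°) = 86.79°

87°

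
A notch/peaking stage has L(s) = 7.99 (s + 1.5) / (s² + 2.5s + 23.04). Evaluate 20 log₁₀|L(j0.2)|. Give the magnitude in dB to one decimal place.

|j0.2 + 1.5| = √(0.2² + 1.5²) = 1.513
|(j0.2)² + 2.5(j0.2) + 23.04| = |23 + j0.5| = 23.01
|L(j0.2)| = 7.99 × 1.513 / 23.01 = 0.52557
20 log₁₀(0.52557) = -5.59 dB

-5.6 dB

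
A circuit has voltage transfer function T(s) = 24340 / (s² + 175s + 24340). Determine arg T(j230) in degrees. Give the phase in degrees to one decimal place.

∠[(j230)² + 175(j230) + 24340] = ∠[-28560 + j40250] = 125.36°
∠T(j230) = −125.36° = -125.36°

-125.4°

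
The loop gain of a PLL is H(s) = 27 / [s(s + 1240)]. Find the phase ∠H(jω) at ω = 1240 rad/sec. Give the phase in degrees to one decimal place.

∠(j1240 + 1240) = arctan(1240/1240) = 45.00°
∠(j1240) = 90.00°
∠H(j1240) = − (45.00° + 90.00°) = -135.00°

-135.0°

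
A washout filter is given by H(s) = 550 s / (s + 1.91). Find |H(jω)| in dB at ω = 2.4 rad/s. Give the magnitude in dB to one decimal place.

52.7 dB

|j2.4| = 2.4
|j2.4 + 1.91| = √(2.4² + 1.91²) = 3.067
|H(j2.4)| = 550 × 2.4 / 3.067 = 430.35
20 log₁₀(430.35) = 52.68 dB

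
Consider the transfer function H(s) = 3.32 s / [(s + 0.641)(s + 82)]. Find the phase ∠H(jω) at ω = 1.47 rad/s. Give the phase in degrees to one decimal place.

22.5 deg

∠(j1.47) = 90.00°
∠(j1.47 + 0.641) = arctan(1.47/0.641) = 66.44°
∠(j1.47 + 82) = arctan(1.47/82) = 1.03°
∠H(j1.47) = 90.00° − (66.44° + 1.03°) = 22.53°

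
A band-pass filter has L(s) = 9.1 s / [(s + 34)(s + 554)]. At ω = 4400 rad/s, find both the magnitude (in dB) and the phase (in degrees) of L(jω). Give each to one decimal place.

|L| = -53.8 dB, ∠L = -82.4°

|j4400| = 4400
|j4400 + 34| = √(4400² + 34²) = 4400
|j4400 + 554| = √(4400² + 554²) = 4435
|L(j4400)| = 9.1 × 4400 / (4400 × 4435) = 0.0020519
20 log₁₀(0.0020519) = -53.76 dB
∠(j4400) = 90.00°
∠(j4400 + 34) = arctan(4400/34) = 89.56°
∠(j4400 + 554) = arctan(4400/554) = 82.82°
∠L(j4400) = 90.00° − (89.56° + 82.82°) = -82.38°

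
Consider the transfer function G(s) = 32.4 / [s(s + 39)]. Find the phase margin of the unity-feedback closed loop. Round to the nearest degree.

Gain crossover: |G(jω)| = 1 at ω ≈ 0.831 rad/s.
∠G(j0.831) = −90° − arctan(0.831/39) ≈ -91.22°
PM = 180° + (-91.22°) = 88.78°

89°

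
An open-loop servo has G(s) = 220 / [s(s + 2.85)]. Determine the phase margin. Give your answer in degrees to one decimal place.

11.0°

Gain crossover: |G(jω)| = 1 at ω ≈ 14.7 rad/s.
∠G(j14.7) = −90° − arctan(14.7/2.85) ≈ -169.02°
PM = 180° + (-169.02°) = 10.98°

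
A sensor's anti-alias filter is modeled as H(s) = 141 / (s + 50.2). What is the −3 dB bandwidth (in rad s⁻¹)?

For a single-pole low-pass, the −3 dB point is at the pole: ω = 50.2 rad s⁻¹.

50.2 rad s⁻¹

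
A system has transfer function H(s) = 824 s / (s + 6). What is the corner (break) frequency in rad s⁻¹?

6 rad s⁻¹

The single real pole at s = −6 gives a corner at ω = 6 rad s⁻¹.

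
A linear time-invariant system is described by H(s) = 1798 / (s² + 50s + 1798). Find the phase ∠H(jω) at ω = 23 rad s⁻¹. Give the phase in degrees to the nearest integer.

∠[(j23)² + 50(j23) + 1798] = ∠[1269 + j1150] = 42.18°
∠H(j23) = −42.18° = -42.18°

-42°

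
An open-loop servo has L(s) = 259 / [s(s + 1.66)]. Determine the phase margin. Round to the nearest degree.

6°

Gain crossover: |L(jω)| = 1 at ω ≈ 16.1 rad s⁻¹.
∠L(j16.1) = −90° − arctan(16.1/1.66) ≈ -174.10°
PM = 180° + (-174.10°) = 5.90°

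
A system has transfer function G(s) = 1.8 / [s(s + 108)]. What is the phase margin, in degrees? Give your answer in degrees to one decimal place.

90.0°

Gain crossover: |G(jω)| = 1 at ω ≈ 0.0167 rad/sec.
∠G(j0.0167) = −90° − arctan(0.0167/108) ≈ -90.01°
PM = 180° + (-90.01°) = 89.99°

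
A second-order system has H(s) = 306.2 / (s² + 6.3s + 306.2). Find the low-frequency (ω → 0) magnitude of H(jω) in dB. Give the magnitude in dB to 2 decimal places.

0.00 dB

H(0) = 306.2 / 306.2 = 1
20 log₁₀(1) = 0.000 dB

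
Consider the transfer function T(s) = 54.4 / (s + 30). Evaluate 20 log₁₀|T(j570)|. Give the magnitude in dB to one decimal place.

|j570 + 30| = √(570² + 30²) = 570.8
|T(j570)| = 54.4 / 570.8 = 0.095307
20 log₁₀(0.095307) = -20.42 dB

-20.4 dB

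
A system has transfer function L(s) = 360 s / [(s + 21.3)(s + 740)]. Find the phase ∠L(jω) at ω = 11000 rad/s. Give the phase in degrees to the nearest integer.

-86°

∠(j11000) = 90.00°
∠(j11000 + 21.3) = arctan(11000/21.3) = 89.89°
∠(j11000 + 740) = arctan(11000/740) = 86.15°
∠L(j11000) = 90.00° − (89.89° + 86.15°) = -86.04°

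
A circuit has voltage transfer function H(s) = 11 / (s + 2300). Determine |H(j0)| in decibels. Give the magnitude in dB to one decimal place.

H(0) = 11 / 2300 = 0.0047826
20 log₁₀(0.0047826) = -46.41 dB

-46.4 dB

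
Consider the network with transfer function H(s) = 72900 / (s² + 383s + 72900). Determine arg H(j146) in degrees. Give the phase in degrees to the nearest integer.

∠[(j146)² + 383(j146) + 72900] = ∠[51584 + j55918] = 47.31°
∠H(j146) = −47.31° = -47.31°

-47°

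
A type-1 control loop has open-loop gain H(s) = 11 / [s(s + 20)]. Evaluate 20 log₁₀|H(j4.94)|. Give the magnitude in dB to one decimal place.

|j4.94 + 20| = √(4.94² + 20²) = 20.6
|j4.94| = 4.94
|H(j4.94)| = 11 / (20.6 × 4.94) = 0.10809
20 log₁₀(0.10809) = -19.32 dB

-19.3 dB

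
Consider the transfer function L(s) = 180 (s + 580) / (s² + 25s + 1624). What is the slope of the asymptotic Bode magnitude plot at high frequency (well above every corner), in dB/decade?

With 1 zero and 2 poles, the high-frequency asymptotic slope is 20 × (1 − 2) = -20 dB/decade.

-20 dB/decade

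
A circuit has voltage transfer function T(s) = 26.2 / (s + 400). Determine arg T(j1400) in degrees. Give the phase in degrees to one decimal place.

∠(j1400 + 400) = arctan(1400/400) = 74.05°
∠T(j1400) = −74.05° = -74.05°

-74.1°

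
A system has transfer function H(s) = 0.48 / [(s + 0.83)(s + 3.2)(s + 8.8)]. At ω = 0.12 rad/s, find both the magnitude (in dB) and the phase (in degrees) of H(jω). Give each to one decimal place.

|j0.12 + 0.83| = √(0.12² + 0.83²) = 0.8386
|j0.12 + 3.2| = √(0.12² + 3.2²) = 3.202
|j0.12 + 8.8| = √(0.12² + 8.8²) = 8.801
|H(j0.12)| = 0.48 / (0.8386 × 3.202 × 8.801) = 0.020309
20 log₁₀(0.020309) = -33.85 dB
∠(j0.12 + 0.83) = arctan(0.12/0.83) = 8.23°
∠(j0.12 + 3.2) = arctan(0.12/3.2) = 2.15°
∠(j0.12 + 8.8) = arctan(0.12/8.8) = 0.78°
∠H(j0.12) = − (8.23° + 2.15° + 0.78°) = -11.16°

|H| = -33.8 dB, ∠H = -11.2°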